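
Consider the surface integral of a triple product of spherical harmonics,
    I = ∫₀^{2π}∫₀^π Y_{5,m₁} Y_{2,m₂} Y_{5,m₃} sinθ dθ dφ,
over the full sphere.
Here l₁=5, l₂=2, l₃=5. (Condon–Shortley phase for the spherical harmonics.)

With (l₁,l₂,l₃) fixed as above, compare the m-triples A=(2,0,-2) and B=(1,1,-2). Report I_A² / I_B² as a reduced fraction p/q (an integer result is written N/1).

6/7

l's match ⇒ only the (l;m) 3-j factors differ between A and B.
A: triangle coeff Δ(5,2,5) = 1/38610; Σ_t [0,2]: t=0:+1/2880 t=1:−1/1440 t=2:+1/20160 = -1/3360; (3j)²=6/715 [(5 2 5; 2 0 -2)], sign=+1
B: triangle coeff Δ(5,2,5) = 1/38610; Σ_t [1,2]: t=1:−1/1440 t=2:+1/2880 = -1/2880; (3j)²=7/715 [(5 2 5; 1 1 -2)], sign=+1
I_A²/I_B² = (6/715)/(7/715) = 6/7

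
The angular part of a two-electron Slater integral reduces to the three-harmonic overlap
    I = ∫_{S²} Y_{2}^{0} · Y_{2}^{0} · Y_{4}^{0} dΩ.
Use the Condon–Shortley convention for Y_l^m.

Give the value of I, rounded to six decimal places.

m-sum 0 ✓  L=8 even ✓  0≤4≤4 ✓
Π(2lᵢ+1) = 5×5×9 = 225
triangle coeff Δ(2,2,4) = 1/630
Σ_t [0,0]: t=0:+1/16 = 1/16
(3j)²=2/35 [(2 2 4; 0 0 0)], sign=+1
(m-triple is (0,0,0) — same symbol as above.)
⇒ 4πI² = 36/49
I = (+1)√(36/49/(4π)) = 0.24179554

0.241796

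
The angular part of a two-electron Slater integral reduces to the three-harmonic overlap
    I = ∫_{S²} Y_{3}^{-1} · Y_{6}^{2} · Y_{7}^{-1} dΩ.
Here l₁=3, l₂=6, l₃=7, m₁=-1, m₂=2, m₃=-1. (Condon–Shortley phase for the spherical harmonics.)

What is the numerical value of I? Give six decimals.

Checks pass: Σm=0; 16 even; l₃=7∈[3,9].
(2·3+1)(2·6+1)(2·7+1) = 1365
Δ: 2! 4! 10! / 17! → 1/2042040
sum: t=0:+1/207360 t=1:−1/57600 t=2:+1/207360 = -1/129600
3j²(3 6 7; 0 0 0) = Δ·Π!·Σ² = 168/12155  (sign +1)
sum: t=0:+1/3870720 t=1:−1/181440 t=2:+1/138240 = 23/11612160
3j²(3 6 7; -1 2 -1) = Δ·Π!·Σ² = 529/204204  (sign +1)
combine: 4πI² = 1365·168/12155·529/204204 = 22218/454597
take √, sign +1: I = 0.06236404

0.062364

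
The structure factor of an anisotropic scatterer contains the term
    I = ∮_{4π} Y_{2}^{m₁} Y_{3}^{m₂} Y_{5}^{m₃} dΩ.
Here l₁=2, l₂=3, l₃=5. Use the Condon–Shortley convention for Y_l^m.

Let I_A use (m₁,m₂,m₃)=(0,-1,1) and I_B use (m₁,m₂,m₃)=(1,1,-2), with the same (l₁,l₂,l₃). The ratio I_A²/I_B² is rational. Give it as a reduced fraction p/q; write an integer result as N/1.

6/7

l's match ⇒ only the (l;m) 3-j factors differ between A and B.
A: triangle coeff Δ(2,3,5) = 1/2310; Σ_t [0,0]: t=0:+1/192 = 1/192; (3j)²=3/77 [(2 3 5; 0 -1 1)], sign=+1
B: triangle coeff Δ(2,3,5) = 1/2310; Σ_t [0,0]: t=0:+1/288 = 1/288; (3j)²=1/22 [(2 3 5; 1 1 -2)], sign=-1
I_A²/I_B² = (3/77)/(1/22) = 6/7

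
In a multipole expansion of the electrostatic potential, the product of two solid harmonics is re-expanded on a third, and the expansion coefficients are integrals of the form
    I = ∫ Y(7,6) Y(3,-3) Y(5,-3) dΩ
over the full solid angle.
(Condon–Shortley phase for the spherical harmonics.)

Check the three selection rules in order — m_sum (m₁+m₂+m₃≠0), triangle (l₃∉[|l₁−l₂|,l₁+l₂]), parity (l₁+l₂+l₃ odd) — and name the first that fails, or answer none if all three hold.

Σmᵢ = 0  ✓
l₃∈[|l₁−l₂|,l₁+l₂]=[4,10], have l₃=5  ✓
Σlᵢ = 15 ⇒ odd  ✗

parity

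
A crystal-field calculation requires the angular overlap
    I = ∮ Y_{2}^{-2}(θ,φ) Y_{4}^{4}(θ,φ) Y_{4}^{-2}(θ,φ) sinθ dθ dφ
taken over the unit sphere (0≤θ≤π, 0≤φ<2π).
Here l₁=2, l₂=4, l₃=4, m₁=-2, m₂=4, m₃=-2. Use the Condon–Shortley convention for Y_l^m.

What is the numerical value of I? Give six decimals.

Rules hold: Σm=0, L=10 even, 2≤4≤6.
N = 5·9·9 = 405
Δ = 2!·2!·6!/11! = 1/13860
Racah Σ t=0..2: t=0:+1/192 t=1:−1/36 t=2:+1/192 = -5/288
⇒ 3j(2 4 4; 0 0 0)² = 20/693, sgn -1
Racah Σ t=2..2: t=2:+1/2880 = 1/2880
⇒ 3j(2 4 4; -2 4 -2)² = 2/165, sgn +1
4πI² = N·(3j₀)²·(3jₘ)² = 120/847
I = -1·√(0.141677/4π) = -0.10618031

-0.106180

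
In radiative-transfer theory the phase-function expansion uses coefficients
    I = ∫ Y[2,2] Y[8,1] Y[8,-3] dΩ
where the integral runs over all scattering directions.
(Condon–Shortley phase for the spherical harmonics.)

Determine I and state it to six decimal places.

Rules hold: Σm=0, L=18 even, 6≤8≤10.
N = 5·17·17 = 1445
Δ = 2!·2!·14!/19! = 1/348840
Racah Σ t=0..2: t=0:+1/116121600 t=1:−1/25401600 t=2:+1/116121600 = -1/45158400
⇒ 3j(2 8 8; 0 0 0)² = 24/1615, sgn -1
Racah Σ t=0..0: t=0:+1/174182400 = 1/174182400
⇒ 3j(2 8 8; 2 1 -3)² = 77/3876, sgn -1
4πI² = N·(3j₀)²·(3jₘ)² = 154/361
I = +1·√(0.426593/4π) = 0.18424759

0.184248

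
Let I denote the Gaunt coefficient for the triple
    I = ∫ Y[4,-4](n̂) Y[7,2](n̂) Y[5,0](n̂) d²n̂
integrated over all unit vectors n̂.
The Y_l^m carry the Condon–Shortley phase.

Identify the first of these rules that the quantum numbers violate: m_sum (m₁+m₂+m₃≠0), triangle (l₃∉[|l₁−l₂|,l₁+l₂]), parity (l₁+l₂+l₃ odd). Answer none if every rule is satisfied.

azimuthal sum: -4 + 2 + 0 = -2  ✗
3 ≤ 5 ≤ 11 (triangle on l)
L = 4 + 7 + 5 = 16 (even)

m_sum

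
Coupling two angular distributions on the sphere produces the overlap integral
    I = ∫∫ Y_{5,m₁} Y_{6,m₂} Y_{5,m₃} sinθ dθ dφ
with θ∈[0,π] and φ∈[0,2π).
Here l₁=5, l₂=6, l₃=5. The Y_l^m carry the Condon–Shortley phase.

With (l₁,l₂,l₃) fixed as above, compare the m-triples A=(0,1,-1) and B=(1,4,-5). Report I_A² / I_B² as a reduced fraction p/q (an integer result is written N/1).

112/675

l's match ⇒ only the (l;m) 3-j factors differ between A and B.
A: triangle coeff Δ(5,6,5) = 1/28588560; Σ_t [1,5]: t=1:−1/2073600 t=2:+1/34560 t=3:−1/6912 t=4:+1/10368 t=5:−1/138240 = -7/259200; (3j)²=28/7293 [(5 6 5; 0 1 -1)], sign=-1
B: triangle coeff Δ(5,6,5) = 1/28588560; Σ_t [4,4]: t=4:+1/829440 = 1/829440; (3j)²=225/9724 [(5 6 5; 1 4 -5)], sign=+1
I_A²/I_B² = (28/7293)/(225/9724) = 112/675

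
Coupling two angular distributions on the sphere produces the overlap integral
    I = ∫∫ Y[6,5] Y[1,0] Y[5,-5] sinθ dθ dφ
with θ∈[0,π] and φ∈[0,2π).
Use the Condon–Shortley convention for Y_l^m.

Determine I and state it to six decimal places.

-0.135514

Checks pass: Σm=0; 12 even; l₃=5∈[5,7].
(2·6+1)(2·1+1)(2·5+1) = 429
Δ: 2! 10! 0! / 13! → 1/858
sum: t=1:−1/14400 = -1/14400
3j²(6 1 5; 0 0 0) = Δ·Π!·Σ² = 6/143  (sign +1)
sum: t=1:−1/3628800 = -1/3628800
3j²(6 1 5; 5 0 -5) = Δ·Π!·Σ² = 1/78  (sign -1)
combine: 4πI² = 429·6/143·1/78 = 3/13
take √, sign -1: I = -0.13551395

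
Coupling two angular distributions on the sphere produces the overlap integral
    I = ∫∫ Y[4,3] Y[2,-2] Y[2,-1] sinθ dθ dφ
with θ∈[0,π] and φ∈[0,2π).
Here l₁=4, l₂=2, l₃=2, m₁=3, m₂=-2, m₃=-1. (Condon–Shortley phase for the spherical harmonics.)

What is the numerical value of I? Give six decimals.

Checks pass: Σm=0; 8 even; l₃=2∈[2,6].
(2·4+1)(2·2+1)(2·2+1) = 225
Δ: 4! 4! 0! / 9! → 1/630
sum: t=2:+1/16 = 1/16
3j²(4 2 2; 0 0 0) = Δ·Π!·Σ² = 2/35  (sign +1)
sum: t=0:+1/144 = 1/144
3j²(4 2 2; 3 -2 -1) = Δ·Π!·Σ² = 1/18  (sign -1)
combine: 4πI² = 225·2/35·1/18 = 5/7
take √, sign -1: I = -0.23841361

-0.238414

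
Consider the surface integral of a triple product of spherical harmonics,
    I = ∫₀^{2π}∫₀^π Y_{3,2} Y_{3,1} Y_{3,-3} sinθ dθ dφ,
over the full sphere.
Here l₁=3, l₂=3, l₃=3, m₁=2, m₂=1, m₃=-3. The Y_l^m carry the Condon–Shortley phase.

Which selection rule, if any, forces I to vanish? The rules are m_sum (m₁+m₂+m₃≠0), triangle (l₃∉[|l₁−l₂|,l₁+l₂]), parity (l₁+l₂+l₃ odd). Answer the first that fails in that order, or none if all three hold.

parity

Σmᵢ = 0  ✓
l₃∈[|l₁−l₂|,l₁+l₂]=[0,6], have l₃=3  ✓
Σlᵢ = 9 ⇒ odd  ✗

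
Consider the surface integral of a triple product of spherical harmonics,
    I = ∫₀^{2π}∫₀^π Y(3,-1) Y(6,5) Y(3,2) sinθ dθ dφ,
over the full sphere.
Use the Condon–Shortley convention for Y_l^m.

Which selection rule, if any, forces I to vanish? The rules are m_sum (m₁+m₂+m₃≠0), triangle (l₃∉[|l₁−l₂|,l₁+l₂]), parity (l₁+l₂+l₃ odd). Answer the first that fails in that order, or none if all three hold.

m_sum

azimuthal sum: -1 + 5 + 2 = 6  ✗
3 ≤ 3 ≤ 9 (triangle on l)
L = 3 + 6 + 3 = 12 (even)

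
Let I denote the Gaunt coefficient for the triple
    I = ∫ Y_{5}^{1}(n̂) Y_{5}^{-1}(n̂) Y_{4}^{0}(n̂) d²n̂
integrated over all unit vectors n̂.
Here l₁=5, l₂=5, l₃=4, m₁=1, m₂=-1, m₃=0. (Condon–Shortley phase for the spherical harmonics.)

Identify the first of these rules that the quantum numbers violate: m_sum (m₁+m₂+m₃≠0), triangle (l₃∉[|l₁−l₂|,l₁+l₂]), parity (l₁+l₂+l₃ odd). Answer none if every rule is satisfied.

azimuthal sum: 1 − 1 + 0 = 0  ✓
0 ≤ 4 ≤ 10 (triangle on l)  ✓
L = 5 + 5 + 4 = 14 (even)  ✓

none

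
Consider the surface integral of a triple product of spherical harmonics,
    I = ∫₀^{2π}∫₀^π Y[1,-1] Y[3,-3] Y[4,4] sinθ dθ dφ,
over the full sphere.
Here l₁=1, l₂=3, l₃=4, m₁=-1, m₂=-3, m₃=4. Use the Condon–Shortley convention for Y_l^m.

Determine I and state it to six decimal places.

0.325735

Rules hold: Σm=0, L=8 even, 2≤4≤4.
N = 3·7·9 = 189
Δ = 0!·2!·6!/9! = 1/252
Racah Σ t=0..0: t=0:+1/36 = 1/36
⇒ 3j(1 3 4; 0 0 0)² = 4/63, sgn +1
Racah Σ t=0..0: t=0:+1/1440 = 1/1440
⇒ 3j(1 3 4; -1 -3 4)² = 1/9, sgn +1
4πI² = N·(3j₀)²·(3jₘ)² = 4/3
I = +1·√(1.33333/4π) = 0.32573501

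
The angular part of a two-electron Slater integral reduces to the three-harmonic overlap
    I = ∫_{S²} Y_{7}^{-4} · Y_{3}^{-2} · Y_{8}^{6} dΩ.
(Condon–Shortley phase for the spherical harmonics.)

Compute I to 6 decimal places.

0.146812

Checks pass: Σm=0; 18 even; l₃=8∈[4,10].
(2·7+1)(2·3+1)(2·8+1) = 1785
Δ: 2! 12! 4! / 19! → 1/5290740
sum: t=0:+1/7257600 t=1:−1/2073600 t=2:+1/7257600 = -1/4838400
3j²(7 3 8; 0 0 0) = Δ·Π!·Σ² = 252/20995  (sign -1)
sum: t=0:+1/479001600 t=1:−1/174182400 = -1/273715200
3j²(7 3 8; -4 -2 6) = Δ·Π!·Σ² = 49/3876  (sign -1)
combine: 4πI² = 1785·252/20995·49/3876 = 21609/79781
take √, sign +1: I = 0.14681238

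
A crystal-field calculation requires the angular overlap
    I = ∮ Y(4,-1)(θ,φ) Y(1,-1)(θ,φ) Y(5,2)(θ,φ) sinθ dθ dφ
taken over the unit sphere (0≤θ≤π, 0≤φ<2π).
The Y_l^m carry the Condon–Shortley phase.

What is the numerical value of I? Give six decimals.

0.225034

Rules hold: Σm=0, L=10 even, 3≤5≤5.
N = 9·3·11 = 297
Δ = 0!·8!·2!/11! = 1/495
Racah Σ t=0..0: t=0:+1/576 = 1/576
⇒ 3j(4 1 5; 0 0 0)² = 5/99, sgn -1
Racah Σ t=0..0: t=0:+1/1440 = 1/1440
⇒ 3j(4 1 5; -1 -1 2)² = 7/165, sgn -1
4πI² = N·(3j₀)²·(3jₘ)² = 7/11
I = +1·√(0.636364/4π) = 0.22503380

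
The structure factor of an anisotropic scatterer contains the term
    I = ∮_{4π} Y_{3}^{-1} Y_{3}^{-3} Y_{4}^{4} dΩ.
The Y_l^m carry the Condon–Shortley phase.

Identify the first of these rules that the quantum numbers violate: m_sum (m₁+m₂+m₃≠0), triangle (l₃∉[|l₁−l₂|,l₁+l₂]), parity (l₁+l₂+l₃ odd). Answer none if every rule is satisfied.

m₁+m₂+m₃ = -1 − 3 + 4 = 0  ✓
triangle: |3−3|=0 ≤ l₃=4 ≤ 3+3=6  ✓
parity: l₁+l₂+l₃ = 10 is even  ✓

none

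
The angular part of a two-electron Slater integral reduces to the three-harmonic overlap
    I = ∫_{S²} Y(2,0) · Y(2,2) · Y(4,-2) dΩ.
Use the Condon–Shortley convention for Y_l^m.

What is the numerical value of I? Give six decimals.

0.156078

Checks pass: Σm=0; 8 even; l₃=4∈[0,4].
(2·2+1)(2·2+1)(2·4+1) = 225
Δ: 0! 4! 4! / 9! → 1/630
sum: t=0:+1/16 = 1/16
3j²(2 2 4; 0 0 0) = Δ·Π!·Σ² = 2/35  (sign +1)
sum: t=0:+1/96 = 1/96
3j²(2 2 4; 0 2 -2) = Δ·Π!·Σ² = 1/42  (sign +1)
combine: 4πI² = 225·2/35·1/42 = 15/49
take √, sign +1: I = 0.15607835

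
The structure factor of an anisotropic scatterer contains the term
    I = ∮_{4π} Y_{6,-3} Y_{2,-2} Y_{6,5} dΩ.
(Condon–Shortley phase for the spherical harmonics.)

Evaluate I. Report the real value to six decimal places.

Rules hold: Σm=0, L=14 even, 4≤6≤8.
N = 13·5·13 = 845
Δ = 2!·10!·2!/15! = 1/90090
Racah Σ t=0..2: t=0:+1/69120 t=1:−1/14400 t=2:+1/69120 = -7/172800
⇒ 3j(6 2 6; 0 0 0)² = 14/715, sgn -1
Racah Σ t=0..0: t=0:+1/1451520 = 1/1451520
⇒ 3j(6 2 6; -3 -2 5)² = 1/91, sgn -1
4πI² = N·(3j₀)²·(3jₘ)² = 2/11
I = +1·√(0.181818/4π) = 0.12028562

0.120286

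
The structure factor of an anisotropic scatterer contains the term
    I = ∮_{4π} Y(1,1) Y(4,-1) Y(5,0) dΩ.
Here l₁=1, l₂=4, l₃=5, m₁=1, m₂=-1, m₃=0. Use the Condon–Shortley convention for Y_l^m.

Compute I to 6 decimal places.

m-sum 0 ✓  L=10 even ✓  3≤5≤5 ✓
Π(2lᵢ+1) = 3×9×11 = 297
triangle coeff Δ(1,4,5) = 1/495
Σ_t [0,0]: t=0:+1/576 = 1/576
(3j)²=5/99 [(1 4 5; 0 0 0)], sign=-1
Σ_t [0,0]: t=0:+1/1440 = 1/1440
(3j)²=2/99 [(1 4 5; 1 -1 0)], sign=-1
⇒ 4πI² = 10/33
I = (+1)√(10/33/(4π)) = 0.15528807

0.155288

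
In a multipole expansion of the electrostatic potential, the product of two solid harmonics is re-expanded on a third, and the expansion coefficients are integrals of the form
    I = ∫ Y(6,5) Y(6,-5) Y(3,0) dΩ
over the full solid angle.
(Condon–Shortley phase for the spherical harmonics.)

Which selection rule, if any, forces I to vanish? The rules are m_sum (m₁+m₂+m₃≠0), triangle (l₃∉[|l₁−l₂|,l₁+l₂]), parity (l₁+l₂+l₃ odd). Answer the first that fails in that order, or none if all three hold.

Σmᵢ = 0  ✓
l₃∈[|l₁−l₂|,l₁+l₂]=[0,12], have l₃=3  ✓
Σlᵢ = 15 ⇒ odd  ✗

parity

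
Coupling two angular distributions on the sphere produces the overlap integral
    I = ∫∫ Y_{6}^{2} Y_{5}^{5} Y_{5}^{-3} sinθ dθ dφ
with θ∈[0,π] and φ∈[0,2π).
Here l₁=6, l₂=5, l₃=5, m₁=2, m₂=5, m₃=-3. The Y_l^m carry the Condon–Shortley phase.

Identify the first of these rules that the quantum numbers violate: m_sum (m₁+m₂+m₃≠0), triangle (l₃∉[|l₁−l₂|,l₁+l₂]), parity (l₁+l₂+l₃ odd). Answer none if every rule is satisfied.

m_sum

m₁+m₂+m₃ = 2 + 5 − 3 = 4  ✗
triangle: |6−5|=1 ≤ l₃=5 ≤ 6+5=11
parity: l₁+l₂+l₃ = 16 is even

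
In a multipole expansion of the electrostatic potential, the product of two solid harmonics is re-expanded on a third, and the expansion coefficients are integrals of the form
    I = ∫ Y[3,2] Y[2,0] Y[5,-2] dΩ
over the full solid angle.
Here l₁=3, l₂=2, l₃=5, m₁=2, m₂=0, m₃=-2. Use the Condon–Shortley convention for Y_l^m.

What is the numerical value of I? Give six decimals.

m-sum 0 ✓  L=10 even ✓  1≤5≤5 ✓
Π(2lᵢ+1) = 7×5×11 = 385
triangle coeff Δ(3,2,5) = 1/2310
Σ_t [0,0]: t=0:+1/144 = 1/144
(3j)²=10/231 [(3 2 5; 0 0 0)], sign=-1
Σ_t [0,0]: t=0:+1/480 = 1/480
(3j)²=3/110 [(3 2 5; 2 0 -2)], sign=-1
⇒ 4πI² = 5/11
I = (+1)√(5/11/(4π)) = 0.19018827

0.190188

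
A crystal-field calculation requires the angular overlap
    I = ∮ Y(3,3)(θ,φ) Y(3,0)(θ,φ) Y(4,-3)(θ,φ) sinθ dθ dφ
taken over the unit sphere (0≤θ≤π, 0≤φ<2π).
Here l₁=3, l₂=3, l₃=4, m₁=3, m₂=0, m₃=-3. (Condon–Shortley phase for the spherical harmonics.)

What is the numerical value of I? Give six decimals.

Checks pass: Σm=0; 10 even; l₃=4∈[0,6].
(2·3+1)(2·3+1)(2·4+1) = 441
Δ: 2! 4! 4! / 11! → 1/34650
sum: t=0:+1/72 t=1:−1/16 t=2:+1/72 = -5/144
3j²(3 3 4; 0 0 0) = Δ·Π!·Σ² = 2/77  (sign -1)
sum: t=0:+1/288 = 1/288
3j²(3 3 4; 3 0 -3) = Δ·Π!·Σ² = 1/22  (sign -1)
combine: 4πI² = 441·2/77·1/22 = 63/121
take √, sign +1: I = 0.20355073

0.203551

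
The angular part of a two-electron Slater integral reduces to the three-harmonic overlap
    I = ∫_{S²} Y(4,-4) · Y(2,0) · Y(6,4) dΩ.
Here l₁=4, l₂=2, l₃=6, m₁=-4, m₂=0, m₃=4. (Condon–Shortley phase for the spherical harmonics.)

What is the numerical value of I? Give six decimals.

Checks pass: Σm=0; 12 even; l₃=6∈[2,6].
(2·4+1)(2·2+1)(2·6+1) = 585
Δ: 0! 8! 4! / 13! → 1/6435
sum: t=0:+1/2304 = 1/2304
3j²(4 2 6; 0 0 0) = Δ·Π!·Σ² = 5/143  (sign +1)
sum: t=0:+1/161280 = 1/161280
3j²(4 2 6; -4 0 4) = Δ·Π!·Σ² = 1/143  (sign +1)
combine: 4πI² = 585·5/143·1/143 = 225/1573
take √, sign +1: I = 0.10668957

0.106690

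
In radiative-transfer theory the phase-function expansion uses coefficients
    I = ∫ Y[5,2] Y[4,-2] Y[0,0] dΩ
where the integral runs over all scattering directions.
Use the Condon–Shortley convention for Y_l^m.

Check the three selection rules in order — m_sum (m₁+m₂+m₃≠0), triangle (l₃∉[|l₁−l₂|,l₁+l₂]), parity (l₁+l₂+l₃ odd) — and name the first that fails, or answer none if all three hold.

triangle

Σmᵢ = 0  ✓
l₃∈[|l₁−l₂|,l₁+l₂]=[1,9], have l₃=0  ✗
Σlᵢ = 9 ⇒ odd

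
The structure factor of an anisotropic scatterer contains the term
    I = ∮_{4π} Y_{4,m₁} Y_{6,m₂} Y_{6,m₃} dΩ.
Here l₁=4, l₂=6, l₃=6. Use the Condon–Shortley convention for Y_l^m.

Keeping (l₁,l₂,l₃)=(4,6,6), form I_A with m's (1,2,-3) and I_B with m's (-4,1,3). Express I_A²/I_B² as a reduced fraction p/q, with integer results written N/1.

Shared (l₁,l₂,l₃)=(4,6,6): N and (l;000)² cancel in I_A²/I_B².
A: Δ = 4!·4!·8!/17! = 1/15315300; Racah Σ t=0..3: t=0:+1/5806080 t=1:−1/120960 t=2:+1/34560 t=3:−1/103680 = 13/1161216; ⇒ 3j(4 6 6; 1 2 -3)² = 65/5236, sgn -1
B: Δ = 4!·4!·8!/17! = 1/15315300; Racah Σ t=4..4: t=4:+1/414720 = 1/414720; ⇒ 3j(4 6 6; -4 1 3)² = 49/2431, sgn -1
I_A²/I_B² = (65/5236)/(49/2431) = 845/1372

845/1372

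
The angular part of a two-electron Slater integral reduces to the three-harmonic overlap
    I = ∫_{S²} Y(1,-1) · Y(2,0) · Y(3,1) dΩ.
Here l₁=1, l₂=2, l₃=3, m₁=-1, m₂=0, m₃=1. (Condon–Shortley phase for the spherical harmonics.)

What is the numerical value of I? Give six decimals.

Rules hold: Σm=0, L=6 even, 1≤3≤3.
N = 3·5·7 = 105
Δ = 0!·2!·4!/7! = 1/105
Racah Σ t=0..0: t=0:+1/4 = 1/4
⇒ 3j(1 2 3; 0 0 0)² = 3/35, sgn -1
Racah Σ t=0..0: t=0:+1/8 = 1/8
⇒ 3j(1 2 3; -1 0 1)² = 2/35, sgn +1
4πI² = N·(3j₀)²·(3jₘ)² = 18/35
I = -1·√(0.514286/4π) = -0.20230066

-0.202301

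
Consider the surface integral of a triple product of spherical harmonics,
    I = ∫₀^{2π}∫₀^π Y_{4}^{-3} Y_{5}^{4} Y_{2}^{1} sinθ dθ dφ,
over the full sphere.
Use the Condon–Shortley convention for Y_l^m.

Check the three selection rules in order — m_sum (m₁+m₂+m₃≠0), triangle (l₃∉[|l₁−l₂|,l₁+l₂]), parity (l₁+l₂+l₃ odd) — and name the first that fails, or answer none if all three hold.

m₁+m₂+m₃ = -3 + 4 + 1 = 2  ✗
triangle: |4−5|=1 ≤ l₃=2 ≤ 4+5=9
parity: l₁+l₂+l₃ = 11 is odd

m_sum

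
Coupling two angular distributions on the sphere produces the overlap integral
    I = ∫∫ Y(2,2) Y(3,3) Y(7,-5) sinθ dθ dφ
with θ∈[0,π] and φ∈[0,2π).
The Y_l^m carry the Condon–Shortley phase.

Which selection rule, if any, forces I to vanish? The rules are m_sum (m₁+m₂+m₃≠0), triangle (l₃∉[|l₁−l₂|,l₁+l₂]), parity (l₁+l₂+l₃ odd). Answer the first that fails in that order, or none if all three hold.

azimuthal sum: 2 + 3 − 5 = 0  ✓
1 ≤ 7 ≤ 5 (triangle on l)  ✗
L = 2 + 3 + 7 = 12 (even)

triangle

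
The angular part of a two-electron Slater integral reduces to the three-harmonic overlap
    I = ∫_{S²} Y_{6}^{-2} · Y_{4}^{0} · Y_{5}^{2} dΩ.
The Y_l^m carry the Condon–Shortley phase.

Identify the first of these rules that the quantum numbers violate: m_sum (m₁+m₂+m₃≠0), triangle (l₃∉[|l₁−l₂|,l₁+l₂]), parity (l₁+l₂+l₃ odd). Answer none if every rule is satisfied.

parity

Σmᵢ = 0  ✓
l₃∈[|l₁−l₂|,l₁+l₂]=[2,10], have l₃=5  ✓
Σlᵢ = 15 ⇒ odd  ✗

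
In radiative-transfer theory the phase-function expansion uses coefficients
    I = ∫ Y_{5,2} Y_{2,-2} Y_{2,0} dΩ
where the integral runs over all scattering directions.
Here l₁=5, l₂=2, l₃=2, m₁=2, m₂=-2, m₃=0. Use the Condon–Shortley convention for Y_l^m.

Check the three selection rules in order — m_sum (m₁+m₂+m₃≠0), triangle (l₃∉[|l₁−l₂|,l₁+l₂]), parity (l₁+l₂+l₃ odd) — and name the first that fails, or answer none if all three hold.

Σmᵢ = 0  ✓
l₃∈[|l₁−l₂|,l₁+l₂]=[3,7], have l₃=2  ✗
Σlᵢ = 9 ⇒ odd

triangle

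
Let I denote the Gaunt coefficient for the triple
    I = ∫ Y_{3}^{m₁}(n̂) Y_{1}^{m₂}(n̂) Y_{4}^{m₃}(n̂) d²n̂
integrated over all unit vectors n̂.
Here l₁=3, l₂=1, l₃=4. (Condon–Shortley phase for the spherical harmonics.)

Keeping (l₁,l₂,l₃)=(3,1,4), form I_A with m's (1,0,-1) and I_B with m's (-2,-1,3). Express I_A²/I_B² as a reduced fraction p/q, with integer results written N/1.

5/7

Shared (l₁,l₂,l₃)=(3,1,4): N and (l;000)² cancel in I_A²/I_B².
A: Δ = 0!·6!·2!/9! = 1/252; Racah Σ t=0..0: t=0:+1/48 = 1/48; ⇒ 3j(3 1 4; 1 0 -1)² = 5/84, sgn -1
B: Δ = 0!·6!·2!/9! = 1/252; Racah Σ t=0..0: t=0:+1/240 = 1/240; ⇒ 3j(3 1 4; -2 -1 3)² = 1/12, sgn -1
I_A²/I_B² = (5/84)/(1/12) = 5/7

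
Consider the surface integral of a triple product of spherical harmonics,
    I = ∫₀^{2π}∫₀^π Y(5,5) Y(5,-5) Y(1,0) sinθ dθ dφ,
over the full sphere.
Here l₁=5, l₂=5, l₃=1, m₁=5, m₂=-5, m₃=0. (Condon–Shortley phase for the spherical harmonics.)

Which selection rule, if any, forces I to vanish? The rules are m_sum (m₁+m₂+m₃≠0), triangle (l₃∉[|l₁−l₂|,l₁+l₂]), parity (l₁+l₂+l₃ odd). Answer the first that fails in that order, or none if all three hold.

m₁+m₂+m₃ = 5 − 5 + 0 = 0  ✓
triangle: |5−5|=0 ≤ l₃=1 ≤ 5+5=10  ✓
parity: l₁+l₂+l₃ = 11 is odd  ✗

parity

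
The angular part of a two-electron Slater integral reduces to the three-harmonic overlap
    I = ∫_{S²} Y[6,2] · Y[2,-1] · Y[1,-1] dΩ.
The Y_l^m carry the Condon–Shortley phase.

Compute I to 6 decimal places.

|6−2|≤1≤6+2 violated ⇒ I = 0

0.000000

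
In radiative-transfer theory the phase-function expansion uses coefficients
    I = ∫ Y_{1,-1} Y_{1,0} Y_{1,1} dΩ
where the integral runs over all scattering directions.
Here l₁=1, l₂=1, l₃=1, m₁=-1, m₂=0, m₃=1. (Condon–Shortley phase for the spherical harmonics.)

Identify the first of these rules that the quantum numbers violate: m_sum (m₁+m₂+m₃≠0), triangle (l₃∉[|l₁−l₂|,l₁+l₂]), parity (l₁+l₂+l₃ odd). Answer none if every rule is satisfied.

m₁+m₂+m₃ = -1 + 0 + 1 = 0  ✓
triangle: |1−1|=0 ≤ l₃=1 ≤ 1+1=2  ✓
parity: l₁+l₂+l₃ = 3 is odd  ✗

parity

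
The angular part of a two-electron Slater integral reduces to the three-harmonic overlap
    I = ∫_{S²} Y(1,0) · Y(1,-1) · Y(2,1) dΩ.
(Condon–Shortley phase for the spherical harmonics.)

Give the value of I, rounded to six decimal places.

-0.218510

Checks pass: Σm=0; 4 even; l₃=2∈[0,2].
(2·1+1)(2·1+1)(2·2+1) = 45
Δ: 0! 2! 2! / 5! → 1/30
sum: t=0:+1/1 = 1/1
3j²(1 1 2; 0 0 0) = Δ·Π!·Σ² = 2/15  (sign +1)
sum: t=0:+1/2 = 1/2
3j²(1 1 2; 0 -1 1) = Δ·Π!·Σ² = 1/10  (sign -1)
combine: 4πI² = 45·2/15·1/10 = 3/5
take √, sign -1: I = -0.21850969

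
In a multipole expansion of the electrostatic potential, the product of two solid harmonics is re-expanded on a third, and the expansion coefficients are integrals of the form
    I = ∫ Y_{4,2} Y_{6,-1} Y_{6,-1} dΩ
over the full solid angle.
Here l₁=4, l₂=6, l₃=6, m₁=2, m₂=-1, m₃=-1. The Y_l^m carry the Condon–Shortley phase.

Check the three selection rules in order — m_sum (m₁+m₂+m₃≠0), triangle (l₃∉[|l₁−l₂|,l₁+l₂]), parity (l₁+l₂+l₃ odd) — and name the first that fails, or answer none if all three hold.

none

azimuthal sum: 2 − 1 − 1 = 0  ✓
2 ≤ 6 ≤ 10 (triangle on l)  ✓
L = 4 + 6 + 6 = 16 (even)  ✓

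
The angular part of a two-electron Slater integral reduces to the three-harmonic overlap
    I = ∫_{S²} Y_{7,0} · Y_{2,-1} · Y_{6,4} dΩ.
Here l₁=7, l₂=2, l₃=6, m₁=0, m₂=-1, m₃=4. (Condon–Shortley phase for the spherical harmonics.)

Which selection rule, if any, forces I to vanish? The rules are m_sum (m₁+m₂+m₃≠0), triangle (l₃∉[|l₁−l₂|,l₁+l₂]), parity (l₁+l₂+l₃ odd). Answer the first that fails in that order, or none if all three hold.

azimuthal sum: 0 − 1 + 4 = 3  ✗
5 ≤ 6 ≤ 9 (triangle on l)
L = 7 + 2 + 6 = 15 (odd)

m_sum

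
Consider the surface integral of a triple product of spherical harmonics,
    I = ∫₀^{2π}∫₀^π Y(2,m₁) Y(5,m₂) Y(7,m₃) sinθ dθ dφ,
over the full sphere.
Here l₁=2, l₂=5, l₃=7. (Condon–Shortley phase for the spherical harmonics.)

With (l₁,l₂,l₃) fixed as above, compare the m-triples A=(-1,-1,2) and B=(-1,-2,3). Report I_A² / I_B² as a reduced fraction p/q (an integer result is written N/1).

Same 2,5,7: normalisation and zero-m 3j drop out of the ratio.
A: Δ: 0! 4! 10! / 15! → 1/15015; sum: t=0:+1/103680 = 1/103680; 3j²(2 5 7; -1 -1 2) = Δ·Π!·Σ² = 4/143  (sign -1)
B: Δ: 0! 4! 10! / 15! → 1/15015; sum: t=0:+1/181440 = 1/181440; 3j²(2 5 7; -1 -2 3) = Δ·Π!·Σ² = 32/1001  (sign +1)
I_A²/I_B² = (4/143)/(32/1001) = 7/8

7/8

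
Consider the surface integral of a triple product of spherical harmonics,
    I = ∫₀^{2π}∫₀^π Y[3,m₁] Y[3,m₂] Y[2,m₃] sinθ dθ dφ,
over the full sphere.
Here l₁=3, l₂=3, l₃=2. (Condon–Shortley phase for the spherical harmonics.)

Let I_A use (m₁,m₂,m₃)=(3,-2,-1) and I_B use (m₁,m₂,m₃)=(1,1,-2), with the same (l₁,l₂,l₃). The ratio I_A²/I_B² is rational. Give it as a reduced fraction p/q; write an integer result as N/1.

25/24

l's match ⇒ only the (l;m) 3-j factors differ between A and B.
A: triangle coeff Δ(3,3,2) = 1/3780; Σ_t [0,0]: t=0:+1/48 = 1/48; (3j)²=5/84 [(3 3 2; 3 -2 -1)], sign=-1
B: triangle coeff Δ(3,3,2) = 1/3780; Σ_t [2,2]: t=2:+1/16 = 1/16; (3j)²=2/35 [(3 3 2; 1 1 -2)], sign=+1
I_A²/I_B² = (5/84)/(2/35) = 25/24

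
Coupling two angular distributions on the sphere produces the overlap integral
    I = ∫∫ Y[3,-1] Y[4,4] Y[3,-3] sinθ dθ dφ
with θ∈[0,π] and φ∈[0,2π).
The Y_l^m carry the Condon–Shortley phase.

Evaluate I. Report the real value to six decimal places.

-0.166198

m-sum 0 ✓  L=10 even ✓  1≤3≤7 ✓
Π(2lᵢ+1) = 7×9×7 = 441
triangle coeff Δ(3,4,3) = 1/34650
Σ_t [1,3]: t=1:−1/72 t=2:+1/16 t=3:−1/72 = 5/144
(3j)²=2/77 [(3 4 3; 0 0 0)], sign=-1
Σ_t [4,4]: t=4:+1/1152 = 1/1152
(3j)²=1/33 [(3 4 3; -1 4 -3)], sign=+1
⇒ 4πI² = 42/121
I = (-1)√(42/121/(4π)) = -0.16619847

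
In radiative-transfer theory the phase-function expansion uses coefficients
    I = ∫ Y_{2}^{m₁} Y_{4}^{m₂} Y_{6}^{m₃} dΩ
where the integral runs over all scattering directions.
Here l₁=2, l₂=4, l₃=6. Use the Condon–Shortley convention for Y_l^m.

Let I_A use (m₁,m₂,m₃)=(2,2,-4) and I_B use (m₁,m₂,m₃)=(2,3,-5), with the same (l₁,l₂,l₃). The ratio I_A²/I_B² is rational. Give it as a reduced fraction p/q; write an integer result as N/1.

Shared (l₁,l₂,l₃)=(2,4,6): N and (l;000)² cancel in I_A²/I_B².
A: Δ = 0!·4!·8!/13! = 1/6435; Racah Σ t=0..0: t=0:+1/34560 = 1/34560; ⇒ 3j(2 4 6; 2 2 -4)² = 14/429, sgn +1
B: Δ = 0!·4!·8!/13! = 1/6435; Racah Σ t=0..0: t=0:+1/120960 = 1/120960; ⇒ 3j(2 4 6; 2 3 -5)² = 2/39, sgn -1
I_A²/I_B² = (14/429)/(2/39) = 7/11

7/11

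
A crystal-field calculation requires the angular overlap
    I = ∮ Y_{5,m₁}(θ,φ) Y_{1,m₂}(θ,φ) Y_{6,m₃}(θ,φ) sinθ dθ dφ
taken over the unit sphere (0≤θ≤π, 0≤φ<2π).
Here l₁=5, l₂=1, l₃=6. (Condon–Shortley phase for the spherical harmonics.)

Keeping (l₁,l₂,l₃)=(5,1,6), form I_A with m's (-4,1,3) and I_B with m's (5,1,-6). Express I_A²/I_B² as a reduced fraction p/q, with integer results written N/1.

Shared (l₁,l₂,l₃)=(5,1,6): N and (l;000)² cancel in I_A²/I_B².
A: Δ = 0!·10!·2!/13! = 1/858; Racah Σ t=0..0: t=0:+1/725760 = 1/725760; ⇒ 3j(5 1 6; -4 1 3)² = 1/286, sgn -1
B: Δ = 0!·10!·2!/13! = 1/858; Racah Σ t=0..0: t=0:+1/7257600 = 1/7257600; ⇒ 3j(5 1 6; 5 1 -6)² = 1/13, sgn +1
I_A²/I_B² = (1/286)/(1/13) = 1/22

1/22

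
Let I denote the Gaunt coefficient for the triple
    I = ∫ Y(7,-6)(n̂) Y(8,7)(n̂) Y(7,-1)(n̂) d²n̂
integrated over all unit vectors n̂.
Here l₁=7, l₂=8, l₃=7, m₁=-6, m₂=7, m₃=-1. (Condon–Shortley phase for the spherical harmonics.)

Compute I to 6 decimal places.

Checks pass: Σm=0; 22 even; l₃=7∈[1,15].
(2·7+1)(2·8+1)(2·7+1) = 3825
Δ: 8! 6! 8! / 23! → 1/22086194130
sum: t=1:−1/18289152000 t=2:+1/248832000 t=3:−1/24883200 t=4:+1/11943936 t=5:−1/24883200 t=6:+1/248832000 t=7:−1/18289152000 = 11/975421440
3j²(7 8 7; 0 0 0) = Δ·Π!·Σ² = 1750/289731  (sign -1)
sum: t=7:−1/146313216000 t=8:+1/24385536000 = 1/29262643200
3j²(7 8 7; -6 7 -1) = Δ·Π!·Σ² = 650/52003  (sign +1)
combine: 4πI² = 3825·1750/289731·650/52003 = 937500/3246473
take √, sign -1: I = -0.15159149

-0.151591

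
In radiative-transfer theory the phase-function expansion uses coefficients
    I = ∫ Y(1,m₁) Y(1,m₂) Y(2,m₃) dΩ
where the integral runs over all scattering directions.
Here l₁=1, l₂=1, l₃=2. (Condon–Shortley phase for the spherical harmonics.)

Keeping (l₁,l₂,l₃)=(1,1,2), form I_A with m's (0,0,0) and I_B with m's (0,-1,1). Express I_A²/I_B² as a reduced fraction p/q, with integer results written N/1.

4/3

Same 1,1,2: normalisation and zero-m 3j drop out of the ratio.
A: Δ: 0! 2! 2! / 5! → 1/30; sum: t=0:+1/1 = 1/1; 3j²(1 1 2; 0 0 0) = Δ·Π!·Σ² = 2/15  (sign +1)
B: Δ: 0! 2! 2! / 5! → 1/30; sum: t=0:+1/2 = 1/2; 3j²(1 1 2; 0 -1 1) = Δ·Π!·Σ² = 1/10  (sign -1)
I_A²/I_B² = (2/15)/(1/10) = 4/3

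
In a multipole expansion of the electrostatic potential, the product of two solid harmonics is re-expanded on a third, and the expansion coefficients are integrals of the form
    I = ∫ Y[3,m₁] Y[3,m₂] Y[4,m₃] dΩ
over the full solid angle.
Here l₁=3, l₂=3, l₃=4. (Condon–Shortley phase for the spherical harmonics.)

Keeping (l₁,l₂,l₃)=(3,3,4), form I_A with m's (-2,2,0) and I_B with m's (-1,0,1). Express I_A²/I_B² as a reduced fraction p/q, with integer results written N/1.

Shared (l₁,l₂,l₃)=(3,3,4): N and (l;000)² cancel in I_A²/I_B².
A: Δ = 2!·4!·4!/11! = 1/34650; Racah Σ t=1..2: t=1:−1/576 t=2:+1/72 = 7/576; ⇒ 3j(3 3 4; -2 2 0)² = 7/198, sgn +1
B: Δ = 2!·4!·4!/11! = 1/34650; Racah Σ t=0..2: t=0:+1/288 t=1:−1/24 t=2:+1/48 = -5/288; ⇒ 3j(3 3 4; -1 0 1)² = 5/462, sgn +1
I_A²/I_B² = (7/198)/(5/462) = 49/15

49/15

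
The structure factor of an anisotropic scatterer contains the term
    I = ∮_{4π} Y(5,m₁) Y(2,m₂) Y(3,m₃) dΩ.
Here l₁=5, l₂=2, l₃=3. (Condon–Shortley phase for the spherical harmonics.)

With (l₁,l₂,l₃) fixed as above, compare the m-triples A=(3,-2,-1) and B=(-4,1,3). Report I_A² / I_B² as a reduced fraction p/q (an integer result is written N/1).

Same 5,2,3: normalisation and zero-m 3j drop out of the ratio.
A: Δ: 4! 6! 0! / 11! → 1/2310; sum: t=0:+1/1152 = 1/1152; 3j²(5 2 3; 3 -2 -1) = Δ·Π!·Σ² = 1/33  (sign +1)
B: Δ: 4! 6! 0! / 11! → 1/2310; sum: t=3:−1/4320 = -1/4320; 3j²(5 2 3; -4 1 3) = Δ·Π!·Σ² = 2/55  (sign -1)
I_A²/I_B² = (1/33)/(2/55) = 5/6

5/6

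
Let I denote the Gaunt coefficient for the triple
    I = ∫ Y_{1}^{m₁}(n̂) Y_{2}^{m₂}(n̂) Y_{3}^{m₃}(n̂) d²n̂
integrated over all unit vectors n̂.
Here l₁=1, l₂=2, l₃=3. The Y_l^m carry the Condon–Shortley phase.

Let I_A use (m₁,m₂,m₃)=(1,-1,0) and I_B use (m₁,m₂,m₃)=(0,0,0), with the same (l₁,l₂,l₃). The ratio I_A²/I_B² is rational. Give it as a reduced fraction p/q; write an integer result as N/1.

Shared (l₁,l₂,l₃)=(1,2,3): N and (l;000)² cancel in I_A²/I_B².
A: Δ = 0!·2!·4!/7! = 1/105; Racah Σ t=0..0: t=0:+1/12 = 1/12; ⇒ 3j(1 2 3; 1 -1 0)² = 1/35, sgn -1
B: Δ = 0!·2!·4!/7! = 1/105; Racah Σ t=0..0: t=0:+1/4 = 1/4; ⇒ 3j(1 2 3; 0 0 0)² = 3/35, sgn -1
I_A²/I_B² = (1/35)/(3/35) = 1/3

1/3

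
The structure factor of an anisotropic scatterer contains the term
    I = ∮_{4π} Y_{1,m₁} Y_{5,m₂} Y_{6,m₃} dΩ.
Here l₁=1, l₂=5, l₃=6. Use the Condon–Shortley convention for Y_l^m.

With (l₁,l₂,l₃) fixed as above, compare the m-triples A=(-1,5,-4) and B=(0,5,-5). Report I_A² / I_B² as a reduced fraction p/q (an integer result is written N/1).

Same 1,5,6: normalisation and zero-m 3j drop out of the ratio.
A: Δ: 0! 2! 10! / 13! → 1/858; sum: t=0:+1/7257600 = 1/7257600; 3j²(1 5 6; -1 5 -4) = Δ·Π!·Σ² = 1/858  (sign +1)
B: Δ: 0! 2! 10! / 13! → 1/858; sum: t=0:+1/3628800 = 1/3628800; 3j²(1 5 6; 0 5 -5) = Δ·Π!·Σ² = 1/78  (sign -1)
I_A²/I_B² = (1/858)/(1/78) = 1/11

1/11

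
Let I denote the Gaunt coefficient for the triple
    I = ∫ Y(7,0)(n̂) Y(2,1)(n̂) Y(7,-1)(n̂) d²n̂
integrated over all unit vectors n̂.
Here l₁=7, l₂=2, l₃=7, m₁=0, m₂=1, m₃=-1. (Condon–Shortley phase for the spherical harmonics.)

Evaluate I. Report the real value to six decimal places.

-0.026159

m-sum 0 ✓  L=16 even ✓  5≤7≤9 ✓
Π(2lᵢ+1) = 15×5×15 = 1125
triangle coeff Δ(7,2,7) = 1/185640
Σ_t [0,2]: t=0:+1/2419200 t=1:−1/518400 t=2:+1/2419200 = -1/907200
(3j)²=56/3315 [(7 2 7; 0 0 0)], sign=+1
Σ_t [1,2]: t=1:−1/1036800 t=2:+1/1209600 = -1/7257600
(3j)²=1/2210 [(7 2 7; 0 1 -1)], sign=-1
⇒ 4πI² = 420/48841
I = (-1)√(420/48841/(4π)) = -0.02615938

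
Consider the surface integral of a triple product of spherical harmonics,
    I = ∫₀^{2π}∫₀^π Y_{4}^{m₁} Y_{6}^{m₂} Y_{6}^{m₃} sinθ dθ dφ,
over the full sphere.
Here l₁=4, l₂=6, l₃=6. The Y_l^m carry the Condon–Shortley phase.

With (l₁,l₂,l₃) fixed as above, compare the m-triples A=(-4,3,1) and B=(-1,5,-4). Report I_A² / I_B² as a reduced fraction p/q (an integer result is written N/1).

Same 4,6,6: normalisation and zero-m 3j drop out of the ratio.
A: Δ: 4! 4! 8! / 17! → 1/15315300; sum: t=4:+1/414720 = 1/414720; 3j²(4 6 6; -4 3 1) = Δ·Π!·Σ² = 49/2431  (sign -1)
B: Δ: 4! 4! 8! / 17! → 1/15315300; sum: t=3:−1/967680 t=4:+1/725760 = 1/2903040; 3j²(4 6 6; -1 5 -4) = Δ·Π!·Σ² = 5/3094  (sign +1)
I_A²/I_B² = (49/2431)/(5/3094) = 686/55

686/55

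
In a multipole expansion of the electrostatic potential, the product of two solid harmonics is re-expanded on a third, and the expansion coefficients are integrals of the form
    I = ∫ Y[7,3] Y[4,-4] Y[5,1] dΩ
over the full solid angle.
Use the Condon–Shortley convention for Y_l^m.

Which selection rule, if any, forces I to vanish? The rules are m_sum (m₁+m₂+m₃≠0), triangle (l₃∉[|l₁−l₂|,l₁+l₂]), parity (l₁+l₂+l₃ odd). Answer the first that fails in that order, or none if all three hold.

azimuthal sum: 3 − 4 + 1 = 0  ✓
3 ≤ 5 ≤ 11 (triangle on l)  ✓
L = 7 + 4 + 5 = 16 (even)  ✓

none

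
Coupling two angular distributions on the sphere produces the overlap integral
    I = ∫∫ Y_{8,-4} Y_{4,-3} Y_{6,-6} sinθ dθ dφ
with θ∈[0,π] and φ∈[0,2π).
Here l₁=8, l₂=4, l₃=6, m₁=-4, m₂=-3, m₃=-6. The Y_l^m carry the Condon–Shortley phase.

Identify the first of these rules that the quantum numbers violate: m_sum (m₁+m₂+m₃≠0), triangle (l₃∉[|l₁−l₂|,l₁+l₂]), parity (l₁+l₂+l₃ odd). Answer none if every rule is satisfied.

Σmᵢ = -13  ✗
l₃∈[|l₁−l₂|,l₁+l₂]=[4,12], have l₃=6
Σlᵢ = 18 ⇒ even

m_sum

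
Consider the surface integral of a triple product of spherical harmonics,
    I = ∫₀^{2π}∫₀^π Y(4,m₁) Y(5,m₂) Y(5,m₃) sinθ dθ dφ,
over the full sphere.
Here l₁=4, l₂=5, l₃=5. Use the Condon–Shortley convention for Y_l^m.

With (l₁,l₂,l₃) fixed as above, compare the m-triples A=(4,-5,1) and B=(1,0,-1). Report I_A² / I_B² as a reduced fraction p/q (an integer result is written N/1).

2/1

l's match ⇒ only the (l;m) 3-j factors differ between A and B.
A: triangle coeff Δ(4,5,5) = 1/3153150; Σ_t [0,0]: t=0:+1/414720 = 1/414720; (3j)²=2/429 [(4 5 5; 4 -5 1)], sign=+1
B: triangle coeff Δ(4,5,5) = 1/3153150; Σ_t [0,3]: t=0:+1/17280 t=1:−1/1152 t=2:+1/864 t=3:−1/6912 = 7/34560; (3j)²=1/429 [(4 5 5; 1 0 -1)], sign=+1
I_A²/I_B² = (2/429)/(1/429) = 2/1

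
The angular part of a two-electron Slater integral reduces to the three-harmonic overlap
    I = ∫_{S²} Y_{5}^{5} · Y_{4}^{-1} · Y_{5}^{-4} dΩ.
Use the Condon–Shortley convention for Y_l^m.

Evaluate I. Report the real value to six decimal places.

0.184127

Rules hold: Σm=0, L=14 even, 1≤5≤9.
N = 11·9·11 = 1089
Δ = 4!·6!·4!/15! = 1/3153150
Racah Σ t=0..4: t=0:+1/69120 t=1:−1/1728 t=2:+1/576 t=3:−1/1728 t=4:+1/69120 = 7/11520
⇒ 3j(5 4 5; 0 0 0)² = 2/143, sgn -1
Racah Σ t=0..0: t=0:+1/103680 = 1/103680
⇒ 3j(5 4 5; 5 -1 -4)² = 4/143, sgn -1
4πI² = N·(3j₀)²·(3jₘ)² = 72/169
I = +1·√(0.426036/4π) = 0.18412721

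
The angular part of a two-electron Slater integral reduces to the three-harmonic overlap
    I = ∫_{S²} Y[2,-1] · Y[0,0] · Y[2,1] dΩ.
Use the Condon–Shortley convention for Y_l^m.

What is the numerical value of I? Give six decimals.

-0.282095

Checks pass: Σm=0; 4 even; l₃=2∈[2,2].
(2·2+1)(2·0+1)(2·2+1) = 25
Δ: 0! 4! 0! / 5! → 1/5
sum: t=0:+1/4 = 1/4
3j²(2 0 2; 0 0 0) = Δ·Π!·Σ² = 1/5  (sign +1)
sum: t=0:+1/6 = 1/6
3j²(2 0 2; -1 0 1) = Δ·Π!·Σ² = 1/5  (sign -1)
combine: 4πI² = 25·1/5·1/5 = 1/1
take √, sign -1: I = -0.28209479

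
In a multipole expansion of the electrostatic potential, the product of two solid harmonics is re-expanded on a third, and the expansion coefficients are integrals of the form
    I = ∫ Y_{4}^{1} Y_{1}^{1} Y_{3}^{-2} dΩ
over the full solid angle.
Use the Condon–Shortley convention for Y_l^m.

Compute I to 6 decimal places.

-0.106622

Rules hold: Σm=0, L=8 even, 3≤3≤5.
N = 9·3·7 = 189
Δ = 2!·6!·0!/9! = 1/252
Racah Σ t=1..1: t=1:−1/36 = -1/36
⇒ 3j(4 1 3; 0 0 0)² = 4/63, sgn +1
Racah Σ t=2..2: t=2:+1/240 = 1/240
⇒ 3j(4 1 3; 1 1 -2)² = 1/84, sgn -1
4πI² = N·(3j₀)²·(3jₘ)² = 1/7
I = -1·√(0.142857/4π) = -0.10662181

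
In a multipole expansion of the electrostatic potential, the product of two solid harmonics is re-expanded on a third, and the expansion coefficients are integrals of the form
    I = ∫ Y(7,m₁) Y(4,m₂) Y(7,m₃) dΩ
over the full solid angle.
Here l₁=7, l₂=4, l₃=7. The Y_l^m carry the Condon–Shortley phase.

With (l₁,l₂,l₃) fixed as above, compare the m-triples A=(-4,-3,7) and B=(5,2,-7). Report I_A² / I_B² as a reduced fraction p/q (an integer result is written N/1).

7/18

Shared (l₁,l₂,l₃)=(7,4,7): N and (l;000)² cancel in I_A²/I_B².
A: Δ = 4!·10!·4!/19! = 1/58198140; Racah Σ t=1..1: t=1:−1/522547200 = -1/522547200; ⇒ 3j(7 4 7; -4 -3 7)² = 77/11628, sgn -1
B: Δ = 4!·10!·4!/19! = 1/58198140; Racah Σ t=2..2: t=2:+1/348364800 = 1/348364800; ⇒ 3j(7 4 7; 5 2 -7)² = 11/646, sgn +1
I_A²/I_B² = (77/11628)/(11/646) = 7/18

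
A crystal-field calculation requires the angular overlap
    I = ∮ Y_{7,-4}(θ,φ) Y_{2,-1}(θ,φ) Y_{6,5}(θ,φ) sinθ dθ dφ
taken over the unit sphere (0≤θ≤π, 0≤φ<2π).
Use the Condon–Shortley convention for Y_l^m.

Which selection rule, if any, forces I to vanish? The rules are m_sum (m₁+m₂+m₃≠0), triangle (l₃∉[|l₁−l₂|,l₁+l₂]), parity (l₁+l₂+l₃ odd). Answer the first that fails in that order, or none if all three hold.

parity

azimuthal sum: -4 − 1 + 5 = 0  ✓
5 ≤ 6 ≤ 9 (triangle on l)  ✓
L = 7 + 2 + 6 = 15 (odd)  ✗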